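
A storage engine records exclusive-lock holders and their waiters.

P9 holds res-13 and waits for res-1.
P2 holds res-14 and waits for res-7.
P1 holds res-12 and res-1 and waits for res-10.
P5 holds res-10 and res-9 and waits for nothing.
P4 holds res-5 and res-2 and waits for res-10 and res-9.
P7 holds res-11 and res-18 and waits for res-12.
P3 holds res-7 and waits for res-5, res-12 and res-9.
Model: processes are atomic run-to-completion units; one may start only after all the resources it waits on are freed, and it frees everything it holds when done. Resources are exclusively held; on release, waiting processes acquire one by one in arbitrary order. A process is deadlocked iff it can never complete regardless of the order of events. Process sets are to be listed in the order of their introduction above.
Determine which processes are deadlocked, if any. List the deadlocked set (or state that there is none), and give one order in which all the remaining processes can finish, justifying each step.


Nothing here is deadlocked.
Key observation: there is no circular wait here — follow any chain and it reaches a process that is free to run now.
The rest can finish in the order P5, P4, P1, P7, P9, P3, P2.
Verifying each step:
  P5: no waits; runs immediately, freeing res-10 and res-9
  P4 waits on res-10 and res-9 — all released -> runs and releases res-5 and res-2
  P1 waits on res-10 — all released -> runs and releases res-12 and res-1
  P7 waits on res-12 — all released -> runs and releases res-11 and res-18
  P9 waits on res-1 — all released -> runs and releases res-13
  P3 waits on res-5, res-12 and res-9 — all released -> runs and releases res-7
  P2 waits on res-7 — all released -> runs and releases res-14


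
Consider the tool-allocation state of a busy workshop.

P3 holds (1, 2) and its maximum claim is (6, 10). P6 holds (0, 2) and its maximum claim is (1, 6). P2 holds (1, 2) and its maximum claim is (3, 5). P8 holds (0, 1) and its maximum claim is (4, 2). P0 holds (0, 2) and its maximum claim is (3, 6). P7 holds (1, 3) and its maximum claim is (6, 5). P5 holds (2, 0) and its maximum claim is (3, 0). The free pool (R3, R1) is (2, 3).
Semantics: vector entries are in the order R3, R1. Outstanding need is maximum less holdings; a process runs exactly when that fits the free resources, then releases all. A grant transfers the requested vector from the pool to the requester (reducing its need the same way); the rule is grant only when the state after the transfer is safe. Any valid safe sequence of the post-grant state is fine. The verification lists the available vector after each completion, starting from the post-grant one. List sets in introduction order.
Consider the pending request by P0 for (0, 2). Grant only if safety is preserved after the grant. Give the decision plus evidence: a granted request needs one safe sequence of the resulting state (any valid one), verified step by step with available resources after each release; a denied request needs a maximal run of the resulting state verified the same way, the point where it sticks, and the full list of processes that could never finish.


GRANT: granting preserves safety; a valid post-grant sequence is P5, P8, P0, P2, P7, P3, P6.
Key observation: with (2, 1) left after the transfer, P5 can run at once — the state stays safe.
Check on the post-grant state, step by step:
  pool = (2, 1)
  run P5 (needs (1, 0), free (2, 1)); after release of (2, 0) the pool is (4, 1)
  run P8 (needs (4, 1), free (4, 1)); after release of (0, 1) the pool is (4, 2)
  run P0 (needs (3, 2), free (4, 2)); after release of (0, 4) the pool is (4, 6)
  run P2 (needs (2, 3), free (4, 6)); after release of (1, 2) the pool is (5, 8)
  run P7 (needs (5, 2), free (5, 8)); after release of (1, 3) the pool is (6, 11)
  run P3 (needs (5, 8), free (6, 11)); after release of (1, 2) the pool is (7, 13)
  run P6 (needs (1, 4), free (7, 13)); after release of (0, 2) the pool is (7, 15)


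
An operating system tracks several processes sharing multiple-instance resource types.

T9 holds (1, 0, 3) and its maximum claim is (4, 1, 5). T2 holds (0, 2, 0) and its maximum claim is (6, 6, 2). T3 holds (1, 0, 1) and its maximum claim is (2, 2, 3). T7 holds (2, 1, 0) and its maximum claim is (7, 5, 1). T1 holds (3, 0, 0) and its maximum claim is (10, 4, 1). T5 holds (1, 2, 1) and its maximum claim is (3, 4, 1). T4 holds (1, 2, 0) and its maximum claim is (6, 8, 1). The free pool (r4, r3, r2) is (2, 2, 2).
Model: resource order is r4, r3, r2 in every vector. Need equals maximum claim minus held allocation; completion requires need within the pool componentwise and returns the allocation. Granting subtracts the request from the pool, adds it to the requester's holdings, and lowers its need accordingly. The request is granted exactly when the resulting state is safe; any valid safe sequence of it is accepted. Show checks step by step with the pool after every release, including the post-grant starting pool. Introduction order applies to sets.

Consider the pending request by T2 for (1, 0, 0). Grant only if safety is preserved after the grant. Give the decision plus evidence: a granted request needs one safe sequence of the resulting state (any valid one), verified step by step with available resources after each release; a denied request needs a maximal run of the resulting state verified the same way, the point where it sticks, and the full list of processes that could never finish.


DENY: after the grant no complete ordering would exist.
Key observation: even finishing T3, T5, T9 leaves just (4, 4, 7) free — too little r4 for any of the remaining processes.
On the post-grant state, T3, T5, T9 is a maximal run — nothing extends it. Step-by-step check:
  pool = (1, 2, 2)
  run T3 (needs (1, 2, 2), free (1, 2, 2)); after release of (1, 0, 1) the pool is (2, 2, 3)
  run T5 (needs (2, 2, 0), free (2, 2, 3)); after release of (1, 2, 1) the pool is (3, 4, 4)
  run T9 (needs (3, 1, 2), free (3, 4, 4)); after release of (1, 0, 3) the pool is (4, 4, 7)
  T2 cannot run: need (5, 4, 2) vs free (4, 4, 7) (insufficient r4)
  T7 cannot run: need (5, 4, 1) vs free (4, 4, 7) (insufficient r4)
  T1 cannot run: need (7, 4, 1) vs free (4, 4, 7) (insufficient r4)
  T4 cannot run: need (5, 6, 1) vs free (4, 4, 7) (insufficient r4 and r3)
Had the request been granted, T2, T7, T1 and T4 could never finish.


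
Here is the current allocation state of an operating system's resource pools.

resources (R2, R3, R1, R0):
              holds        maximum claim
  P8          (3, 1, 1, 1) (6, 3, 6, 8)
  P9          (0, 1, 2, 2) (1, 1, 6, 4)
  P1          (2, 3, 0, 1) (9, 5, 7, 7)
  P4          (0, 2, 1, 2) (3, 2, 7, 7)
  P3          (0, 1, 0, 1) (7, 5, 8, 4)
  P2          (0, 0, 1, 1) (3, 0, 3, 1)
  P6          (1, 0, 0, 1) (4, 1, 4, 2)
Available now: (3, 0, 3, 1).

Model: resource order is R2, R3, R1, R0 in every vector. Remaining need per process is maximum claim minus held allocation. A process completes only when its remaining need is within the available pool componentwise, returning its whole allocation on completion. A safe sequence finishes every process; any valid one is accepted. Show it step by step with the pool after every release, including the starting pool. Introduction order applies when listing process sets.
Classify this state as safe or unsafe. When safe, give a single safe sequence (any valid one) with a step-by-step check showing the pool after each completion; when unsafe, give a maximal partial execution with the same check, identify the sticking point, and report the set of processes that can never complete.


SAFE, for example via the order P2, P9, P6, P4, P8, P1, P3.
Key observation: at P2 the run first touches a limit — (3, 0, 2, 0) against (3, 0, 3, 1), exact on a resource it actually requests.
Walking it through:
  pool = (3, 0, 3, 1)
  run P2 (needs (3, 0, 2, 0), free (3, 0, 3, 1)); after release of (0, 0, 1, 1) the pool is (3, 0, 4, 2)
  run P9 (needs (1, 0, 4, 2), free (3, 0, 4, 2)); after release of (0, 1, 2, 2) the pool is (3, 1, 6, 4)
  run P6 (needs (3, 1, 4, 1), free (3, 1, 6, 4)); after release of (1, 0, 0, 1) the pool is (4, 1, 6, 5)
  run P4 (needs (3, 0, 6, 5), free (4, 1, 6, 5)); after release of (0, 2, 1, 2) the pool is (4, 3, 7, 7)
  run P8 (needs (3, 2, 5, 7), free (4, 3, 7, 7)); after release of (3, 1, 1, 1) the pool is (7, 4, 8, 8)
  run P1 (needs (7, 2, 7, 6), free (7, 4, 8, 8)); after release of (2, 3, 0, 1) the pool is (9, 7, 8, 9)
  run P3 (needs (7, 4, 8, 3), free (9, 7, 8, 9)); after release of (0, 1, 0, 1) the pool is (9, 8, 8, 10)


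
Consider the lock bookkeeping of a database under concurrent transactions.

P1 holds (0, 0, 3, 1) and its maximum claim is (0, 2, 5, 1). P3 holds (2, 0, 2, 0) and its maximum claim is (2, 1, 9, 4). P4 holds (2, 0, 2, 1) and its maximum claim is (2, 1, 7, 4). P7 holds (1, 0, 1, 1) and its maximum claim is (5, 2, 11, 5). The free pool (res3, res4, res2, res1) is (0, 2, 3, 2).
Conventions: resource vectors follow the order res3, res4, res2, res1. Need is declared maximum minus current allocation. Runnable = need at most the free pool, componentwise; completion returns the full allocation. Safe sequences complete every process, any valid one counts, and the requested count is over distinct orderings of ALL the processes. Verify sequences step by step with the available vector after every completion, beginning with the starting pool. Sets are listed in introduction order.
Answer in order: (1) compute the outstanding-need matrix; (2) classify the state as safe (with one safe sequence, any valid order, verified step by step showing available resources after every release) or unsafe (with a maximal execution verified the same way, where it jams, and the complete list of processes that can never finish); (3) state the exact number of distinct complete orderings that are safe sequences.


(1) Need matrix, components ordered res3, res4, res2, res1:
  P1: (0, 2, 2, 0)
  P3: (0, 1, 7, 4)
  P4: (0, 1, 5, 3)
  P7: (4, 2, 10, 4)
(2) The state is SAFE; one workable sequence: P1, P4, P3, P7.
Key observation: the first exact fit in this order is P1 — it needs (0, 2, 2, 0) with (0, 2, 3, 2) free, meeting a requested resource to the last unit.
Step-by-step check:
  pool = (0, 2, 3, 2)
  run P1 (needs (0, 2, 2, 0), free (0, 2, 3, 2)); after release of (0, 0, 3, 1) the pool is (0, 2, 6, 3)
  run P4 (needs (0, 1, 5, 3), free (0, 2, 6, 3)); after release of (2, 0, 2, 1) the pool is (2, 2, 8, 4)
  run P3 (needs (0, 1, 7, 4), free (2, 2, 8, 4)); after release of (2, 0, 2, 0) the pool is (4, 2, 10, 4)
  run P7 (needs (4, 2, 10, 4), free (4, 2, 10, 4)); after release of (1, 0, 1, 1) the pool is (5, 2, 11, 5)
(3) The exact count: 1 of the possible complete orderings is a safe sequence.


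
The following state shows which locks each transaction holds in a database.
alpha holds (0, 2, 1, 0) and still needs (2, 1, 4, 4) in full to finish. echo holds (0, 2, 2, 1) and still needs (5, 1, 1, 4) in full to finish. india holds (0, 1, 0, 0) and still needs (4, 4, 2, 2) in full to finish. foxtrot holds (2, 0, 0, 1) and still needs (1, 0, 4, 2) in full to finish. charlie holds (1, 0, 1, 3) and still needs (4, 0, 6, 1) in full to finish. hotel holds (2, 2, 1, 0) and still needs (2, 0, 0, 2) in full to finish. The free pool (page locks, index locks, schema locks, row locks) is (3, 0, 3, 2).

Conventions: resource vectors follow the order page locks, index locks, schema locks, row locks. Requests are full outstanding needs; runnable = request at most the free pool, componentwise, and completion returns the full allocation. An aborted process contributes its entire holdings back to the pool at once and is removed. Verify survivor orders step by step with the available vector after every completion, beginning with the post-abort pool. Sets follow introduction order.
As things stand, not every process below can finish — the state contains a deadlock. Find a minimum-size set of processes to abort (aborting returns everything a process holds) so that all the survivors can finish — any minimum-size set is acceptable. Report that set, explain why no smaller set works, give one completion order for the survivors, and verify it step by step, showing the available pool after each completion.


Abort echo.
Key observation: no ordering could ever have run alpha before the abort of echo; with (0, 2, 2, 1) back in the pool it fits at step 3.
No smaller set exists: with zero aborts the deadlock remains.
The survivors complete as hotel, foxtrot, alpha, charlie, india. Step-by-step check (starting from the post-abort pool):
  pool = (3, 2, 5, 3)
  run hotel (needs (2, 0, 0, 2), free (3, 2, 5, 3)); after release of (2, 2, 1, 0) the pool is (5, 4, 6, 3)
  run foxtrot (needs (1, 0, 4, 2), free (5, 4, 6, 3)); after release of (2, 0, 0, 1) the pool is (7, 4, 6, 4)
  run alpha (needs (2, 1, 4, 4), free (7, 4, 6, 4)); after release of (0, 2, 1, 0) the pool is (7, 6, 7, 4)
  run charlie (needs (4, 0, 6, 1), free (7, 6, 7, 4)); after release of (1, 0, 1, 3) the pool is (8, 6, 8, 7)
  run india (needs (4, 4, 2, 2), free (8, 6, 8, 7)); after release of (0, 1, 0, 0) the pool is (8, 7, 8, 7)


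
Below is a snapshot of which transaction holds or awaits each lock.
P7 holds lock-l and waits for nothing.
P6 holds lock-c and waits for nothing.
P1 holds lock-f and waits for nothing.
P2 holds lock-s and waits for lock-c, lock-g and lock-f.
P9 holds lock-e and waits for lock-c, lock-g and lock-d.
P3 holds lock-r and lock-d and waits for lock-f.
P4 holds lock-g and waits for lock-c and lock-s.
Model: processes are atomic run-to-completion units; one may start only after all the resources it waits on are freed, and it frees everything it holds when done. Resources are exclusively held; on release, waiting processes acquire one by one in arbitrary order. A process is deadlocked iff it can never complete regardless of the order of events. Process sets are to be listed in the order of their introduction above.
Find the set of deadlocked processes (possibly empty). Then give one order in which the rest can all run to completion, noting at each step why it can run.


Deadlocked set: P2, P9 and P4.
Key observation: the waits loop around P2 -> P4 -> P2 with no way out; P9 waits into the deadlock from upstream.
The rest can finish in the order P1, P6, P3, P7.
Step-by-step check:
  P1: no waits; runs immediately, freeing lock-f
  P6: no waits; runs immediately, freeing lock-c
  run P3 (all its waits — lock-f — are resolved); releases lock-r and lock-d
  P7: no waits; runs immediately, freeing lock-l


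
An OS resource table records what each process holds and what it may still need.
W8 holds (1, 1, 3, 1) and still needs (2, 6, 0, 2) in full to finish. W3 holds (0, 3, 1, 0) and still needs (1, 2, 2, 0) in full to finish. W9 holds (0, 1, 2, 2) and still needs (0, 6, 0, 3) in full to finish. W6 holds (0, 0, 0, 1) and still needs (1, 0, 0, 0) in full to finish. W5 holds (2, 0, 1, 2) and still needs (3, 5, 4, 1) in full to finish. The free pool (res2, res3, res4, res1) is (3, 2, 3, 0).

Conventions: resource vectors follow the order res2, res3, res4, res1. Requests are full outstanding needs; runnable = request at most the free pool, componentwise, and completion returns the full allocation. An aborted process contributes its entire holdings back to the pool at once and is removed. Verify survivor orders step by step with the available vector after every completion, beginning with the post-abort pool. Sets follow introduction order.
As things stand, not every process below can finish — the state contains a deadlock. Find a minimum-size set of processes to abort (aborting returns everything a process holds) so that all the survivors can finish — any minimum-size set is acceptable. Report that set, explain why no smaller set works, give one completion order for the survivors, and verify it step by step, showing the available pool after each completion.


The answer: abort W9.
Key observation: no ordering could ever have run W8 before the abort of W9; with (0, 1, 2, 2) back in the pool it fits at step 3.
Why nothing smaller works: aborting no one leaves the state deadlocked as given.
One survivor order: W3, W5, W8, W6. Walking it through (post-abort pool first):
  pool = (3, 3, 5, 2)
  W3: need (1, 2, 2, 0) fits (3, 3, 5, 2); releases (0, 3, 1, 0), pool now (3, 6, 6, 2)
  W5: need (3, 5, 4, 1) fits (3, 6, 6, 2); releases (2, 0, 1, 2), pool now (5, 6, 7, 4)
  W8: need (2, 6, 0, 2) fits (5, 6, 7, 4); releases (1, 1, 3, 1), pool now (6, 7, 10, 5)
  W6: need (1, 0, 0, 0) fits (6, 7, 10, 5); releases (0, 0, 0, 1), pool now (6, 7, 10, 6)


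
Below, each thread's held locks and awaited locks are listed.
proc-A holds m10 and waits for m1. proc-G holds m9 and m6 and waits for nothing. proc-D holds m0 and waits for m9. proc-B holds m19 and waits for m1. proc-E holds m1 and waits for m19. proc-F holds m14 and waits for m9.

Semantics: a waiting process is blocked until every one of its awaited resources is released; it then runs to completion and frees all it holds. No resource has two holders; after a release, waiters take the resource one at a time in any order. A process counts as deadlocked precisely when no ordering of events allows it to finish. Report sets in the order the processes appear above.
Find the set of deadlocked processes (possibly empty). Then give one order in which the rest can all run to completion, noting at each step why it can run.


Deadlocked: proc-A, proc-B and proc-E.
Key observation: nobody on the ring proc-E -> proc-B -> proc-E can start until another member finishes, which never happens; proc-A waits into the deadlock from upstream.
A valid finishing order for the others: proc-G, proc-F, proc-D.
Verifying each step:
  proc-G: no waits; runs immediately, freeing m9 and m6
  run proc-F (all its waits — m9 — are resolved); releases m14
  run proc-D (all its waits — m9 — are resolved); releases m0


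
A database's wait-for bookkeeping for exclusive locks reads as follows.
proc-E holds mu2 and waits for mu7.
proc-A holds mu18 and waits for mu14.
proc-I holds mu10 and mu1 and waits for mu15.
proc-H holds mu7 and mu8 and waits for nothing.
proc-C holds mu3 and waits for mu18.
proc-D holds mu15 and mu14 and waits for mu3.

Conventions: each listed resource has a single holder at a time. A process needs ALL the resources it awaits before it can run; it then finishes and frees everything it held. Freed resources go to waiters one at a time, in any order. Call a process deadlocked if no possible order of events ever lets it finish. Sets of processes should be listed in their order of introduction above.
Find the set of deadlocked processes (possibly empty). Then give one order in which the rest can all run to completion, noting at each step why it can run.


Deadlocked set: proc-A, proc-I, proc-C and proc-D.
Key observation: the wait chain closes on itself along proc-A -> proc-D -> proc-C -> proc-A; proc-I waits into the deadlock from upstream.
The rest can finish in the order proc-H, proc-E.
Walking it through:
  run proc-H (it waits on nothing); releases mu7 and mu8
  proc-E: everything it awaited (mu7) is free; runs, freeing mu2


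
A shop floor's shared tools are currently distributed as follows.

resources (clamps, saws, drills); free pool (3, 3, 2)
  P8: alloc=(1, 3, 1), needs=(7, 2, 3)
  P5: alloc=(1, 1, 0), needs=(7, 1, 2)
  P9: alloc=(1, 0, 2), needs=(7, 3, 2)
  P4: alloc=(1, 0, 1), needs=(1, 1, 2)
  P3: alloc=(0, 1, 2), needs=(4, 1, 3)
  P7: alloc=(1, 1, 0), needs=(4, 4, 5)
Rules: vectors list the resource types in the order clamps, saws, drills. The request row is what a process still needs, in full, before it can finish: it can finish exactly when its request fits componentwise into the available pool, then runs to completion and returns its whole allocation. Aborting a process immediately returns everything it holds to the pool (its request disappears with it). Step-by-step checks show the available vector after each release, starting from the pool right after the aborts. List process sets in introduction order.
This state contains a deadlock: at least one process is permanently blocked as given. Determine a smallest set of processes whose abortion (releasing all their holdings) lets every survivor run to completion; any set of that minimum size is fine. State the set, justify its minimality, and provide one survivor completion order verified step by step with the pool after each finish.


Abort P8 and P5.
Key observation: aborting P8 and P5 returns (2, 4, 1), and P9 — hopeless before — runs at step 4 with the returned capacity in the pool.
Minimality, checking each single-abort alternative: P8 alone leaves P5 blocked (short on clamps); P5 alone leaves P8 blocked (short on clamps); P9 alone leaves P8 blocked (short on clamps); P4 alone leaves P8 blocked (short on clamps); P3 alone leaves P8 blocked (short on clamps); P7 alone leaves P8 blocked (short on clamps).
Survivors finish in the order: P4, P3, P7, P9. Step-by-step check (pool after the aborts first):
  pool = (5, 7, 3)
  P4 needs (1, 1, 2) <= (5, 7, 3) -> finishes; pool += (1, 0, 1) = (6, 7, 4)
  P3 needs (4, 1, 3) <= (6, 7, 4) -> finishes; pool += (0, 1, 2) = (6, 8, 6)
  P7 needs (4, 4, 5) <= (6, 8, 6) -> finishes; pool += (1, 1, 0) = (7, 9, 6)
  P9 needs (7, 3, 2) <= (7, 9, 6) -> finishes; pool += (1, 0, 2) = (8, 9, 8)


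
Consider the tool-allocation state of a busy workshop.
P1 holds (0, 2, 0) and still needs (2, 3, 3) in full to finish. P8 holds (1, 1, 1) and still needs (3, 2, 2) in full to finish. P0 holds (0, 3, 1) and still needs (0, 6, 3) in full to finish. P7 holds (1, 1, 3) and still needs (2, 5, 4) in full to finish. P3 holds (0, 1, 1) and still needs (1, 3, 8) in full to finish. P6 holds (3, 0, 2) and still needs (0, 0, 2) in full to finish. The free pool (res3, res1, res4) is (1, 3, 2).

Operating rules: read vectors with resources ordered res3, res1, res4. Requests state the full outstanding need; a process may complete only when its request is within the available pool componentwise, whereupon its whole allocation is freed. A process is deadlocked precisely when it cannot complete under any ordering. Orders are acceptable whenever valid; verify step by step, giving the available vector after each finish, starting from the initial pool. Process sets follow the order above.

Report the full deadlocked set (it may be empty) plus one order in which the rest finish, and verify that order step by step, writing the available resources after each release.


The deadlocked set is empty.
Key observation: starting with P6, each completion frees enough for the next — no one is permanently blocked.
One completion order for the rest: P6, P1, P8, P7, P3, P0. Check, step by step:
  pool = (1, 3, 2)
  P6 needs (0, 0, 2) <= (1, 3, 2) -> finishes; pool += (3, 0, 2) = (4, 3, 4)
  P1 needs (2, 3, 3) <= (4, 3, 4) -> finishes; pool += (0, 2, 0) = (4, 5, 4)
  P8 needs (3, 2, 2) <= (4, 5, 4) -> finishes; pool += (1, 1, 1) = (5, 6, 5)
  P7 needs (2, 5, 4) <= (5, 6, 5) -> finishes; pool += (1, 1, 3) = (6, 7, 8)
  P3 needs (1, 3, 8) <= (6, 7, 8) -> finishes; pool += (0, 1, 1) = (6, 8, 9)
  P0 needs (0, 6, 3) <= (6, 8, 9) -> finishes; pool += (0, 3, 1) = (6, 11, 10)


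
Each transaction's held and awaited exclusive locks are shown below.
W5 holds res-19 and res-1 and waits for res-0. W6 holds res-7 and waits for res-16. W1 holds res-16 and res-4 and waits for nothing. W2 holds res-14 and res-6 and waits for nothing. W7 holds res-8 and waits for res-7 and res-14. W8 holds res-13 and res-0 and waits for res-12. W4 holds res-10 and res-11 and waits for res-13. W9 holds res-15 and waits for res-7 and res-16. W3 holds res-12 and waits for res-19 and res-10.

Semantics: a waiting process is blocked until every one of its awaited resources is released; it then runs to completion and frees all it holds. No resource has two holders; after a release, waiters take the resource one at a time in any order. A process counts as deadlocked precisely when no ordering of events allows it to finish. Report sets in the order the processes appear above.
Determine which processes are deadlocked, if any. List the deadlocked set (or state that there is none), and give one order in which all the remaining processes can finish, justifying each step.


Deadlocked set: W5, W8, W4 and W3.
Key observation: the cycle W5 -> W8 -> W3 -> W5 can never break — each member waits on the next; W4 is caught in further circular waits.
A valid finishing order for the others: W1, W6, W2, W9, W7.
Verifying each step:
  run W1 (it waits on nothing); releases res-16 and res-4
  run W6 (all its waits — res-16 — are resolved); releases res-7
  run W2 (it waits on nothing); releases res-14 and res-6
  run W9 (all its waits — res-7 and res-16 — are resolved); releases res-15
  run W7 (all its waits — res-7 and res-14 — are resolved); releases res-8


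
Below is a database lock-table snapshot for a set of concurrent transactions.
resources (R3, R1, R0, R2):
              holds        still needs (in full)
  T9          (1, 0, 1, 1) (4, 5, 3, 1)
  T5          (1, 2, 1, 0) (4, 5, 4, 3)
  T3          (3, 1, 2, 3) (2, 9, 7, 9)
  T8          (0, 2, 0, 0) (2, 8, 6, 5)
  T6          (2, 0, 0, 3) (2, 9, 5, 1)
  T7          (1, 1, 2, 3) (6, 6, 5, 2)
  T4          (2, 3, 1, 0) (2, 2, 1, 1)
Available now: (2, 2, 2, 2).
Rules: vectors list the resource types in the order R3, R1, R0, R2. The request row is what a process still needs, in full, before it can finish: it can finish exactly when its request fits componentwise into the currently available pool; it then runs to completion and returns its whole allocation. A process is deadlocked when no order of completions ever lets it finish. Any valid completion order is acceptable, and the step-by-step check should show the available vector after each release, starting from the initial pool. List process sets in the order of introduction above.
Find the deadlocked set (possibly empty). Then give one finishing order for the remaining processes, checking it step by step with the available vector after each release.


The deadlocked set is empty.
Key observation: starting with T4, each completion frees enough for the next — no one is permanently blocked.
The rest can finish in the order T4, T9, T5, T7, T8, T6, T3. Check, step by step:
  pool = (2, 2, 2, 2)
  T4: need (2, 2, 1, 1) fits (2, 2, 2, 2); releases (2, 3, 1, 0), pool now (4, 5, 3, 2)
  T9: need (4, 5, 3, 1) fits (4, 5, 3, 2); releases (1, 0, 1, 1), pool now (5, 5, 4, 3)
  T5: need (4, 5, 4, 3) fits (5, 5, 4, 3); releases (1, 2, 1, 0), pool now (6, 7, 5, 3)
  T7: need (6, 6, 5, 2) fits (6, 7, 5, 3); releases (1, 1, 2, 3), pool now (7, 8, 7, 6)
  T8: need (2, 8, 6, 5) fits (7, 8, 7, 6); releases (0, 2, 0, 0), pool now (7, 10, 7, 6)
  T6: need (2, 9, 5, 1) fits (7, 10, 7, 6); releases (2, 0, 0, 3), pool now (9, 10, 7, 9)
  T3: need (2, 9, 7, 9) fits (9, 10, 7, 9); releases (3, 1, 2, 3), pool now (12, 11, 9, 12)


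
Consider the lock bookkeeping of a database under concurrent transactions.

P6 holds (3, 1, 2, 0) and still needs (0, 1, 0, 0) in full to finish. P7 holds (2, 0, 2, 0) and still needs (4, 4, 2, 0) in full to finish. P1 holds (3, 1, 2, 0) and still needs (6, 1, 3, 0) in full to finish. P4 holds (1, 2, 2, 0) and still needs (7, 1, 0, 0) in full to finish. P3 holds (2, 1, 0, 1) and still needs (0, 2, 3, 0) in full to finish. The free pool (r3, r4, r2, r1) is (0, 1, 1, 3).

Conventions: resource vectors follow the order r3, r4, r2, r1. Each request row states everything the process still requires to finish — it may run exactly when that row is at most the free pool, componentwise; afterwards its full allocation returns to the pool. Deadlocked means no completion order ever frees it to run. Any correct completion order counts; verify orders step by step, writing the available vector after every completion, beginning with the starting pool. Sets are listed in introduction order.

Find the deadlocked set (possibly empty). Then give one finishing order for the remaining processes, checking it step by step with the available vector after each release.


The deadlocked set is P7, P1 and P4.
Key observation: after P6, P3 the pool peaks at (5, 3, 3, 4), and each blocked process is short somewhere: P7 on r4; P1 on r3; P4 on r3.
The rest can finish in the order P6, P3. Walking it through:
  pool = (0, 1, 1, 3)
  P6 needs (0, 1, 0, 0) <= (0, 1, 1, 3) -> finishes; pool += (3, 1, 2, 0) = (3, 2, 3, 3)
  P3 needs (0, 2, 3, 0) <= (3, 2, 3, 3) -> finishes; pool += (2, 1, 0, 1) = (5, 3, 3, 4)
None of the blocked processes ever fits:
  P7 cannot run: need (4, 4, 2, 0) vs free (5, 3, 3, 4) (insufficient r4)
  P1 cannot run: need (6, 1, 3, 0) vs free (5, 3, 3, 4) (insufficient r3)
  P4 cannot run: need (7, 1, 0, 0) vs free (5, 3, 3, 4) (insufficient r3)


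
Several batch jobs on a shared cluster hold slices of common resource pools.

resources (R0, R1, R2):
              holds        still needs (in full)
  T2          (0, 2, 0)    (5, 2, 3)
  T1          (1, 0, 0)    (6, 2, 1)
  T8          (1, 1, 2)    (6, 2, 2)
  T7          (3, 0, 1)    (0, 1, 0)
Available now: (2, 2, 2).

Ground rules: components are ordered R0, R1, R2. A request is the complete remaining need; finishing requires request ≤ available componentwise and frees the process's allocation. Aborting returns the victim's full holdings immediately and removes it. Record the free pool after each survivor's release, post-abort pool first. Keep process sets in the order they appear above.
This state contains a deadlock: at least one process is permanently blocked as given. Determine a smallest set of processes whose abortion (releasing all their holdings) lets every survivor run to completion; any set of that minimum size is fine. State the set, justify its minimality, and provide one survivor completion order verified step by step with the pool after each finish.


Abort T8.
Key observation: the deadlocked T1 becomes finishable only because T8 released (1, 1, 2); it completes at step 3 below.
No smaller set exists: with zero aborts the deadlock remains.
Survivors finish in the order: T7, T2, T1. Walking it through (pool after the aborts first):
  pool = (3, 3, 4)
  run T7 (needs (0, 1, 0), free (3, 3, 4)); after release of (3, 0, 1) the pool is (6, 3, 5)
  run T2 (needs (5, 2, 3), free (6, 3, 5)); after release of (0, 2, 0) the pool is (6, 5, 5)
  run T1 (needs (6, 2, 1), free (6, 5, 5)); after release of (1, 0, 0) the pool is (7, 5, 5)


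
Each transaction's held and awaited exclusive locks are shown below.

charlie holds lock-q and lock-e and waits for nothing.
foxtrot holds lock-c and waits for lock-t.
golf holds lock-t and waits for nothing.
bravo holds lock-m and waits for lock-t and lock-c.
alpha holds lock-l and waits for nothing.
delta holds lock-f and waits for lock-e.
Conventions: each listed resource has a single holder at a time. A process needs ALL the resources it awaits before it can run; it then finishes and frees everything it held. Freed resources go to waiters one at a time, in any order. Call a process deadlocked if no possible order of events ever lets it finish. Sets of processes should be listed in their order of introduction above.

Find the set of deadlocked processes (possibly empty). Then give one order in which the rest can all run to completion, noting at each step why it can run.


The deadlocked set is empty.
Key observation: no waiting chain loops back on itself — every chain ends at a process that waits on nothing, so everyone eventually runs.
A valid finishing order for the others: golf, charlie, foxtrot, delta, bravo, alpha.
Verifying each step:
  run golf (it waits on nothing); releases lock-t
  run charlie (it waits on nothing); releases lock-q and lock-e
  run foxtrot (all its waits — lock-t — are resolved); releases lock-c
  run delta (all its waits — lock-e — are resolved); releases lock-f
  run bravo (all its waits — lock-t and lock-c — are resolved); releases lock-m
  run alpha (it waits on nothing); releases lock-l


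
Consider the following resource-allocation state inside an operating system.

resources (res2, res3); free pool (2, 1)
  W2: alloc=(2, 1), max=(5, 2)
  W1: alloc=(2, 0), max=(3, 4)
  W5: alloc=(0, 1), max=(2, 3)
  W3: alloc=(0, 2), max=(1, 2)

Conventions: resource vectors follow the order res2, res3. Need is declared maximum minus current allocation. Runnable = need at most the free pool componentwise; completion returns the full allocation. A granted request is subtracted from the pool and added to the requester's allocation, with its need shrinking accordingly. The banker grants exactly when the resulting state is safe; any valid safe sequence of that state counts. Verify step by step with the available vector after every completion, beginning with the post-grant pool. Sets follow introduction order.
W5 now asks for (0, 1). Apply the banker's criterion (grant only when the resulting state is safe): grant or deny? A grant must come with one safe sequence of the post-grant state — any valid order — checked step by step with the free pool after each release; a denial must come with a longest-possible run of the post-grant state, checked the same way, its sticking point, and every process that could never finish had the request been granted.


GRANT — the state after the grant stays safe, e.g. via W3, W5, W1, W2.
Key observation: granting shrinks the pool to (2, 0), yet W3 still fits and the chain goes through.
Verifying the post-grant state step by step:
  pool = (2, 0)
  W3 needs (1, 0) <= (2, 0) -> finishes; pool += (0, 2) = (2, 2)
  W5 needs (2, 1) <= (2, 2) -> finishes; pool += (0, 2) = (2, 4)
  W1 needs (1, 4) <= (2, 4) -> finishes; pool += (2, 0) = (4, 4)
  W2 needs (3, 1) <= (4, 4) -> finishes; pool += (2, 1) = (6, 5)


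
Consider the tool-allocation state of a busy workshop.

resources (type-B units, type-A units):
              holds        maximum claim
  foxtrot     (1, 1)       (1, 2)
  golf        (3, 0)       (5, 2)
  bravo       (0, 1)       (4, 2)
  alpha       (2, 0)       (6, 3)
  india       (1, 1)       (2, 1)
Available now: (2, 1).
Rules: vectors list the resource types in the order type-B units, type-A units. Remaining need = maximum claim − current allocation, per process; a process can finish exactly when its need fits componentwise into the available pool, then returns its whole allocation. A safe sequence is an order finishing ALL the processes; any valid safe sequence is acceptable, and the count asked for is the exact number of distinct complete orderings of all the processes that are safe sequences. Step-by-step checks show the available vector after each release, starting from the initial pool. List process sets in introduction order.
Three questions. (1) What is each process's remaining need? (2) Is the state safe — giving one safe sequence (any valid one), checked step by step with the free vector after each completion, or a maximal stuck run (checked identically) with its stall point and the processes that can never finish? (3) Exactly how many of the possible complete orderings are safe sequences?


(1) Remaining need (order type-B units, type-A units):
  foxtrot: (0, 1)
  golf: (2, 2)
  bravo: (4, 1)
  alpha: (4, 3)
  india: (1, 0)
(2) SAFE — a valid safe sequence is india, foxtrot, alpha, bravo, golf.
Key observation: alpha marks the first exact bind of the order: its need (4, 3) fits the free (4, 3) with zero slack on a requested resource.
Verifying each step:
  pool = (2, 1)
  india needs (1, 0) <= (2, 1) -> finishes; pool += (1, 1) = (3, 2)
  foxtrot needs (0, 1) <= (3, 2) -> finishes; pool += (1, 1) = (4, 3)
  alpha needs (4, 3) <= (4, 3) -> finishes; pool += (2, 0) = (6, 3)
  bravo needs (4, 1) <= (6, 3) -> finishes; pool += (0, 1) = (6, 4)
  golf needs (2, 2) <= (6, 4) -> finishes; pool += (3, 0) = (9, 4)
(3) Precisely 20 of the possible complete orderings are safe sequences.


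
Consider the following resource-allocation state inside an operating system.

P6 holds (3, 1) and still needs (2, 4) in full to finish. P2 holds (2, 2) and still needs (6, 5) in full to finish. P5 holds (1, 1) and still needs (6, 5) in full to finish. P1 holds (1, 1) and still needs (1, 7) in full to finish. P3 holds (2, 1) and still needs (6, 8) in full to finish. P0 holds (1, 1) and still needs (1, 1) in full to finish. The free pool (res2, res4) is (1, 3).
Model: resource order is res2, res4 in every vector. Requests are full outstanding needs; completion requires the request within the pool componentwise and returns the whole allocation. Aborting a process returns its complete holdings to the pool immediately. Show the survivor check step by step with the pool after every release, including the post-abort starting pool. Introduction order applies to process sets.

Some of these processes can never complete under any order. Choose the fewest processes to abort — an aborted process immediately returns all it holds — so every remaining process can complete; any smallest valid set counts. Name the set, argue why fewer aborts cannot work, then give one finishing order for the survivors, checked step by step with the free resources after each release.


Abort P5.
Key observation: aborting P5 returns (1, 1), and P2 — hopeless before — runs at step 3 with the returned capacity in the pool.
Minimality: the empty abort set fails — the state is deadlocked as it stands.
The survivors complete as P6, P0, P2, P1, P3. Verifying each step (starting from the post-abort pool):
  pool = (2, 4)
  P6: need (2, 4) fits (2, 4); releases (3, 1), pool now (5, 5)
  P0: need (1, 1) fits (5, 5); releases (1, 1), pool now (6, 6)
  P2: need (6, 5) fits (6, 6); releases (2, 2), pool now (8, 8)
  P1: need (1, 7) fits (8, 8); releases (1, 1), pool now (9, 9)
  P3: need (6, 8) fits (9, 9); releases (2, 1), pool now (11, 10)


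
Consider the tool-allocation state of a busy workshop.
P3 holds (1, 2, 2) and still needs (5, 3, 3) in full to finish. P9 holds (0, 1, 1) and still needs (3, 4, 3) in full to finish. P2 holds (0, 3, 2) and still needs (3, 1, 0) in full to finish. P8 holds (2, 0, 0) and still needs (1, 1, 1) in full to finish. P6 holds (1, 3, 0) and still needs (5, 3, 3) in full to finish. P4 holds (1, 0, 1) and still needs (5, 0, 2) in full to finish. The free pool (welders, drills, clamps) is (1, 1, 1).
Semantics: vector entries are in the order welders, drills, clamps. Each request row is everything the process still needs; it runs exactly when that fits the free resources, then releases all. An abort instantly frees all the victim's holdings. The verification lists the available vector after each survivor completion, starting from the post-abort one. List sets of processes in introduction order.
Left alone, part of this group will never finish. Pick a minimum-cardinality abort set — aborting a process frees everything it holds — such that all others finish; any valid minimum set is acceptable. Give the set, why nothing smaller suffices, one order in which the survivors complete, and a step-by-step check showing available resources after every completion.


The answer: abort P6 and P4.
Key observation: the returned (2, 3, 1) from P6 and P4 is what brings P3 — unrunnable before, under any order — into play at step 3.
No one abort is enough; case by case: P3 alone leaves P6 blocked (short on welders); P9 alone leaves P3 blocked (short on welders); P2 alone leaves P3 blocked (short on welders); P8 alone leaves P3 blocked (short on welders); P6 alone leaves P3 blocked (short on welders); P4 alone leaves P3 blocked (short on welders).
The survivors complete as P2, P8, P3, P9. Check, step by step (starting from the post-abort pool):
  pool = (3, 4, 2)
  run P2 (needs (3, 1, 0), free (3, 4, 2)); after release of (0, 3, 2) the pool is (3, 7, 4)
  run P8 (needs (1, 1, 1), free (3, 7, 4)); after release of (2, 0, 0) the pool is (5, 7, 4)
  run P3 (needs (5, 3, 3), free (5, 7, 4)); after release of (1, 2, 2) the pool is (6, 9, 6)
  run P9 (needs (3, 4, 3), free (6, 9, 6)); after release of (0, 1, 1) the pool is (6, 10, 7)


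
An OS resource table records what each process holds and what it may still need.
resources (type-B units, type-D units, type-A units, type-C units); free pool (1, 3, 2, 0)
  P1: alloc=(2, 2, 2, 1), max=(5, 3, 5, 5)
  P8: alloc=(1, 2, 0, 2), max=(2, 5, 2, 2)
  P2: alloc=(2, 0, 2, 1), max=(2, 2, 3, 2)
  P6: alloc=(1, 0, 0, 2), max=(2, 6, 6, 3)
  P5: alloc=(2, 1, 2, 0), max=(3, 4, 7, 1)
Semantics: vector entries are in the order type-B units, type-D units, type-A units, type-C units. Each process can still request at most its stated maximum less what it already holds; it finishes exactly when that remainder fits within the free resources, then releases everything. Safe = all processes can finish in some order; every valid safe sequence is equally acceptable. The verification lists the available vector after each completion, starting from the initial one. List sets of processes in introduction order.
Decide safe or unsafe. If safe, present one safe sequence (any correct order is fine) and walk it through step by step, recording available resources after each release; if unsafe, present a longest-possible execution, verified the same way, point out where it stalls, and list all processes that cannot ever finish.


UNSAFE — no complete ordering exists.
Key observation: after P8, P2 the pool peaks at (4, 5, 4, 3), and each blocked process is short somewhere: P1 on type-C units; P6 on type-D units, type-A units; P5 on type-A units.
Going as far as possible: P8, P2; after that, nothing fits. Verifying each step:
  pool = (1, 3, 2, 0)
  P8 needs (1, 3, 2, 0) <= (1, 3, 2, 0) -> finishes; pool += (1, 2, 0, 2) = (2, 5, 2, 2)
  P2 needs (0, 2, 1, 1) <= (2, 5, 2, 2) -> finishes; pool += (2, 0, 2, 1) = (4, 5, 4, 3)
  blocked: P1 wants (3, 1, 3, 4), pool (4, 5, 4, 3) — not enough type-C units
  blocked: P6 wants (1, 6, 6, 1), pool (4, 5, 4, 3) — not enough type-D units and type-A units
  blocked: P5 wants (1, 3, 5, 1), pool (4, 5, 4, 3) — not enough type-A units
Never able to finish: P1, P6 and P5.
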